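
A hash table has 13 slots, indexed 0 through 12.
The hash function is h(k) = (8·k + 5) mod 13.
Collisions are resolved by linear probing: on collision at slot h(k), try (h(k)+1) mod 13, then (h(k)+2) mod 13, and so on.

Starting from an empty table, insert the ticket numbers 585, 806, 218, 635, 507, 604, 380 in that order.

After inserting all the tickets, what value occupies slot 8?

Insert 585: h=5, slot 5 empty → index 5.
Insert 806: h=5, slot 5 occupied → index 6.
Insert 218: h=7, slot 7 empty → index 7.
Insert 635: h=2, slot 2 empty → index 2.
Insert 507: h=5, slots 5,6,7 occupied → index 8.
Insert 604: h=1, slot 1 empty → index 1.
Insert 380: h=3, slot 3 empty → index 3.
Table: [∅, 604, 635, 380, ∅, 585, 806, 218, 507, ∅, ∅, ∅, ∅]

507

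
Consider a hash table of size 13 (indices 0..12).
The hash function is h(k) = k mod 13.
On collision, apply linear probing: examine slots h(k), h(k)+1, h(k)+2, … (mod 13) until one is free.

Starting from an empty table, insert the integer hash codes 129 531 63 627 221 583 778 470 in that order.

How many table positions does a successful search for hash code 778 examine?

Insert 129: h=12, slot 12 empty => index 12.
Insert 531: h=11, slot 11 empty => index 11.
Insert 63: h=11, slots 11,12 occupied => index 0.
Insert 627: h=3, slot 3 empty => index 3.
Insert 221: h=0, slot 0 occupied => index 1.
Insert 583: h=11, slots 11,12,0,1 occupied => index 2.
Insert 778: h=11, slots 11,12,0,1,2,3 occupied => index 4.
Insert 470: h=2, slots 2,3,4 occupied => index 5.
Table: [63, 221, 583, 627, 778, 470, ∅, ∅, ∅, ∅, ∅, 531, 129]
Lookup 778: h=11, probe 11,12,0,1,2,3,4 → found at 4.

7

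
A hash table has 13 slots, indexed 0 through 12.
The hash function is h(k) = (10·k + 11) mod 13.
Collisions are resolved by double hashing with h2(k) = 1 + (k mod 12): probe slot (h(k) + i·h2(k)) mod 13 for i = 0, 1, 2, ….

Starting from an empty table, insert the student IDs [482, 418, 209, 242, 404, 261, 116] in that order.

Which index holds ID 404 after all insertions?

Insert 482: h=8, slot 8 empty -> index 8.
Insert 418: h=5, slot 5 empty -> index 5.
Insert 209: h=8, h2=6, slot 8 occupied -> index 1.
Insert 242: h=0, slot 0 empty -> index 0.
Insert 404: h=8, h2=9, slot 8 occupied -> index 4.
Insert 261: h=8, h2=10, slots 8,5 occupied -> index 2.
Insert 116: h=1, h2=9, slot 1 occupied -> index 10.
Table: [242, 209, 261, -, 404, 418, -, -, 482, -, 116, -, -]

4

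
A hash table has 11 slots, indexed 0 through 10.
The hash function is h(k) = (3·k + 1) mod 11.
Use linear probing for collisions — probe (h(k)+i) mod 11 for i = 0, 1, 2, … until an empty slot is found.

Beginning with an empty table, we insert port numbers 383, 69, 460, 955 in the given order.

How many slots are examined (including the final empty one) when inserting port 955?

383: h=6 => slot 6
69: h=10 => slot 10
460: h=6, probe 6,7 => slot 7
955: h=6, probe 6,7,8 => slot 8
Table: [—, —, —, —, —, —, 383, 460, 955, —, 69]

3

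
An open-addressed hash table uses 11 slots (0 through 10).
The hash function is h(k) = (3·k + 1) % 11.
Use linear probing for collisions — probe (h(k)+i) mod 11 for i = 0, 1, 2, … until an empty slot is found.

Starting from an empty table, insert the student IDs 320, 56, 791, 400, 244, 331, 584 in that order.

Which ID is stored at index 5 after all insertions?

Insert 320: h=4, slot 4 empty -> index 4.
Insert 56: h=4, slot 4 occupied -> index 5.
Insert 791: h=9, slot 9 empty -> index 9.
Insert 400: h=2, slot 2 empty -> index 2.
Insert 244: h=7, slot 7 empty -> index 7.
Insert 331: h=4, slots 4,5 occupied -> index 6.
Insert 584: h=4, slots 4,5,6,7 occupied -> index 8.
Table: [∅, ∅, 400, ∅, 320, 56, 331, 244, 584, 791, ∅]

56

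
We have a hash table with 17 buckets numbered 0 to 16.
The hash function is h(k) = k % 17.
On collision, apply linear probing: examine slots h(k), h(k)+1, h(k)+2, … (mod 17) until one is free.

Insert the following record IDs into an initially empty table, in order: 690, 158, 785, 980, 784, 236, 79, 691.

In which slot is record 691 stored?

13

690 hashes to 10; slot 10 is free => place at 10.
158 hashes to 5; slot 5 is free => place at 5.
785 hashes to 3; slot 3 is free => place at 3.
980 hashes to 11; slot 11 is free => place at 11.
784 hashes to 2; slot 2 is free => place at 2.
236 hashes to 15; slot 15 is free => place at 15.
79 hashes to 11; 11 taken => place at 12.
691 hashes to 11; 11,12 taken => place at 13.
Table: [-, -, 784, 785, -, 158, -, -, -, -, 690, 980, 79, 691, -, 236, -]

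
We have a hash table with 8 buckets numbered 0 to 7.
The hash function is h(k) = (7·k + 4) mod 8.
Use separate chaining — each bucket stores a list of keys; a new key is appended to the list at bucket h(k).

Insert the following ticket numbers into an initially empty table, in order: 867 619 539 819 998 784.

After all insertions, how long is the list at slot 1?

4

867 -> bucket 1
619 -> bucket 1 (collision)
539 -> bucket 1 (collision)
819 -> bucket 1 (collision)
998 -> bucket 6
784 -> bucket 4
Final buckets:
0: .
1: 867 -> 619 -> 539 -> 819
2: .
3: .
4: 784
5: .
6: 998
7: .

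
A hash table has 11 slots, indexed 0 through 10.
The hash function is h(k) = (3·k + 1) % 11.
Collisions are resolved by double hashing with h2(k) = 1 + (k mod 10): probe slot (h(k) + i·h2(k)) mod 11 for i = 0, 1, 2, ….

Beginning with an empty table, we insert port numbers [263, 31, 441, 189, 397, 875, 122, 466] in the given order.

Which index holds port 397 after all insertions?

1

Insert 263: h=9, slot 9 empty => index 9.
Insert 31: h=6, slot 6 empty => index 6.
Insert 441: h=4, slot 4 empty => index 4.
Insert 189: h=7, slot 7 empty => index 7.
Insert 397: h=4, h2=8, slot 4 occupied => index 1.
Insert 875: h=8, slot 8 empty => index 8.
Insert 122: h=4, h2=3, slots 4,7 occupied => index 10.
Insert 466: h=2, slot 2 empty => index 2.
Table: [∅, 397, 466, ∅, 441, ∅, 31, 189, 875, 263, 122]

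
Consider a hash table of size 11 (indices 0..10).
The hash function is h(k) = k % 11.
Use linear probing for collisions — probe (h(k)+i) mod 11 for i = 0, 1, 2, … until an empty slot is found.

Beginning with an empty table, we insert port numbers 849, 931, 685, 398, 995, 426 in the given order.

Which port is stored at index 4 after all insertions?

398

Insert 849: h=2, slot 2 empty → index 2.
Insert 931: h=7, slot 7 empty → index 7.
Insert 685: h=3, slot 3 empty → index 3.
Insert 398: h=2, slots 2,3 occupied → index 4.
Insert 995: h=5, slot 5 empty → index 5.
Insert 426: h=8, slot 8 empty → index 8.
Table: [-, -, 849, 685, 398, 995, -, 931, 426, -, -]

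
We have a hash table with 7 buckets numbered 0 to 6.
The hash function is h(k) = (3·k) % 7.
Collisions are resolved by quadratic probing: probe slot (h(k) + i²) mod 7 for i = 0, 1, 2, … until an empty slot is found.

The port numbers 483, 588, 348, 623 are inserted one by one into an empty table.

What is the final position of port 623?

Insert 483: h=0, slot 0 empty -> index 0.
Insert 588: h=0, slot 0 occupied -> index 1.
Insert 348: h=1, slot 1 occupied -> index 2.
Insert 623: h=0, slots 0,1 occupied -> index 4.
Table: [483, 588, 348, —, 623, —, —]

4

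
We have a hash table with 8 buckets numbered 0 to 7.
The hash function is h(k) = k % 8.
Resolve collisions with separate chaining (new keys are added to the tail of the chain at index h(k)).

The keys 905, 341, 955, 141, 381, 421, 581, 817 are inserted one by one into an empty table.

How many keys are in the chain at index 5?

905 -> bucket 1
341 -> bucket 5
955 -> bucket 3
141 -> bucket 5 (collision)
381 -> bucket 5 (collision)
421 -> bucket 5 (collision)
581 -> bucket 5 (collision)
817 -> bucket 1 (collision)
Final buckets:
0: .
1: 905 -> 817
2: .
3: 955
4: .
5: 341 -> 141 -> 381 -> 421 -> 581
6: .
7: .

5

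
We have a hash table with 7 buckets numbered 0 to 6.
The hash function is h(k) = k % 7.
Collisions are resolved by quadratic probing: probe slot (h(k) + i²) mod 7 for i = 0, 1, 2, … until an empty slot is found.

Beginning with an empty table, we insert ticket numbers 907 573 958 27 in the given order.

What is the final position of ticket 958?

907 hashes to 4; slot 4 is free -> place at 4.
573 hashes to 6; slot 6 is free -> place at 6.
958 hashes to 6; 6 taken -> place at 0.
27 hashes to 6; 6,0 taken -> place at 3.
Table: [958, ., ., 27, 907, ., 573]

0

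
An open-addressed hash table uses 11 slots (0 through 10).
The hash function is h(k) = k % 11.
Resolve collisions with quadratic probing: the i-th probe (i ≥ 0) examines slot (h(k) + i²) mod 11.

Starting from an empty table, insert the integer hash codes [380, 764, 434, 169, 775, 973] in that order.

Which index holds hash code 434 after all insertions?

380: h=6 => slot 6
764: h=5 => slot 5
434: h=5, probe 5,6,9 => slot 9
169: h=4 => slot 4
775: h=5, probe 5,6,9,3 => slot 3
973: h=5, probe 5,6,9,3,10 => slot 10
Table: [∅, ∅, ∅, 775, 169, 764, 380, ∅, ∅, 434, 973]

9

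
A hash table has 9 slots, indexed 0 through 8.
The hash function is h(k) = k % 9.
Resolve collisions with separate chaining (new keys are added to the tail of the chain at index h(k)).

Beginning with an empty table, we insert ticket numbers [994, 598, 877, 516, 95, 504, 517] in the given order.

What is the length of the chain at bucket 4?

4

994 -> bucket 4
598 -> bucket 4 (collision)
877 -> bucket 4 (collision)
516 -> bucket 3
95 -> bucket 5
504 -> bucket 0
517 -> bucket 4 (collision)
Final buckets:
0: 504
1: ∅
2: ∅
3: 516
4: 994 -> 598 -> 877 -> 517
5: 95
6: ∅
7: ∅
8: ∅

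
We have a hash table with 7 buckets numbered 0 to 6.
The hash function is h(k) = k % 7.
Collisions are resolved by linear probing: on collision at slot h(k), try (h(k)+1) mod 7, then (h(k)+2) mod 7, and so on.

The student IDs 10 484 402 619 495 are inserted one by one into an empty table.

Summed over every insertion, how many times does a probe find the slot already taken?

4

Insert 10: h=3, slot 3 empty => index 3.
Insert 484: h=1, slot 1 empty => index 1.
Insert 402: h=3, slot 3 occupied => index 4.
Insert 619: h=3, slots 3,4 occupied => index 5.
Insert 495: h=5, slot 5 occupied => index 6.
Table: [∅, 484, ∅, 10, 402, 619, 495]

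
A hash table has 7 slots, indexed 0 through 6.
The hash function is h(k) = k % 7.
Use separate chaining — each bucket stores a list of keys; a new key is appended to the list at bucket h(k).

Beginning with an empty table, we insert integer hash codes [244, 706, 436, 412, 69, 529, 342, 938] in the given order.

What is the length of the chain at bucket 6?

Insert 244: h=6, bucket 6 empty → new chain.
Insert 706: h=6, bucket 6 nonempty → append to chain.
Insert 436: h=2, bucket 2 empty → new chain.
Insert 412: h=6, bucket 6 nonempty → append to chain.
Insert 69: h=6, bucket 6 nonempty → append to chain.
Insert 529: h=4, bucket 4 empty → new chain.
Insert 342: h=6, bucket 6 nonempty → append to chain.
Insert 938: h=0, bucket 0 empty → new chain.
Final buckets:
0: 938
1: ∅
2: 436
3: ∅
4: 529
5: ∅
6: 244 -> 706 -> 412 -> 69 -> 342

5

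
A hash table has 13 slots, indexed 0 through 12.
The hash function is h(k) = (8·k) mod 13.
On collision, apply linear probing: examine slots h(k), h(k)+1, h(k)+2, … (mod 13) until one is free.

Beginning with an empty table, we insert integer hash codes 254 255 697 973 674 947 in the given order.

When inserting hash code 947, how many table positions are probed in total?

254 hashes to 4; slot 4 is free => place at 4.
255 hashes to 12; slot 12 is free => place at 12.
697 hashes to 12; 12 taken => place at 0.
973 hashes to 10; slot 10 is free => place at 10.
674 hashes to 10; 10 taken => place at 11.
947 hashes to 10; 10,11,12,0 taken => place at 1.
Table: [697, 947, ∅, ∅, 254, ∅, ∅, ∅, ∅, ∅, 973, 674, 255]

5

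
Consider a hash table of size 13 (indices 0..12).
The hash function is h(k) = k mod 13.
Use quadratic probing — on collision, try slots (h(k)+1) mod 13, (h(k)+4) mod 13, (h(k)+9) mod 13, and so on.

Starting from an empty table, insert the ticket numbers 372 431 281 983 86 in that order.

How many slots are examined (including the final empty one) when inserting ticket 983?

3

Insert 372: h=8, slot 8 empty → index 8.
Insert 431: h=2, slot 2 empty → index 2.
Insert 281: h=8, slot 8 occupied → index 9.
Insert 983: h=8, slots 8,9 occupied → index 12.
Insert 86: h=8, slots 8,9,12 occupied → index 4.
Table: [∅, ∅, 431, ∅, 86, ∅, ∅, ∅, 372, 281, ∅, ∅, 983]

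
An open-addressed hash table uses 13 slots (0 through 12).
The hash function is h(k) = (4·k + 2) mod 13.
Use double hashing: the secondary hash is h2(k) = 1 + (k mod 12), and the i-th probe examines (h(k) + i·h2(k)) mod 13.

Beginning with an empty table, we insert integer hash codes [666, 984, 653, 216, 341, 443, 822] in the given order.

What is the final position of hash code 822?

666 hashes to 1; slot 1 is free -> place at 1.
984 hashes to 12; slot 12 is free -> place at 12.
653 hashes to 1, h2=6; 1 taken -> place at 7.
216 hashes to 8; slot 8 is free -> place at 8.
341 hashes to 1, h2=6; 1,7 taken -> place at 0.
443 hashes to 6; slot 6 is free -> place at 6.
822 hashes to 1, h2=7; 1,8 taken -> place at 2.
Table: [341, 666, 822, ∅, ∅, ∅, 443, 653, 216, ∅, ∅, ∅, 984]

2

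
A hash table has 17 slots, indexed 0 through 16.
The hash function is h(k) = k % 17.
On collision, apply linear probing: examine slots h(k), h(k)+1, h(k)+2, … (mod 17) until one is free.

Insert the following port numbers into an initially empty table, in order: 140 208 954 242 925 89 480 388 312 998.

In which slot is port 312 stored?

140 hashes to 4; slot 4 is free => place at 4.
208 hashes to 4; 4 taken => place at 5.
954 hashes to 2; slot 2 is free => place at 2.
242 hashes to 4; 4,5 taken => place at 6.
925 hashes to 7; slot 7 is free => place at 7.
89 hashes to 4; 4,5,6,7 taken => place at 8.
480 hashes to 4; 4,5,6,7,8 taken => place at 9.
388 hashes to 14; slot 14 is free => place at 14.
312 hashes to 6; 6,7,8,9 taken => place at 10.
998 hashes to 12; slot 12 is free => place at 12.
Table: [-, -, 954, -, 140, 208, 242, 925, 89, 480, 312, -, 998, -, 388, -, -]

10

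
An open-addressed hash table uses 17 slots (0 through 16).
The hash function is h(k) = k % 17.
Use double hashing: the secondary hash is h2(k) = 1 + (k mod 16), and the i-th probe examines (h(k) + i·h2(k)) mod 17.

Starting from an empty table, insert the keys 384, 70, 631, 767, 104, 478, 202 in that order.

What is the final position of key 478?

15

Insert 384: h=10, slot 10 empty → index 10.
Insert 70: h=2, slot 2 empty → index 2.
Insert 631: h=2, h2=8, slots 2,10 occupied → index 1.
Insert 767: h=2, h2=16, slots 2,1 occupied → index 0.
Insert 104: h=2, h2=9, slot 2 occupied → index 11.
Insert 478: h=2, h2=15, slots 2,0 occupied → index 15.
Insert 202: h=15, h2=11, slot 15 occupied → index 9.
Table: [767, 631, 70, -, -, -, -, -, -, 202, 384, 104, -, -, -, 478, -]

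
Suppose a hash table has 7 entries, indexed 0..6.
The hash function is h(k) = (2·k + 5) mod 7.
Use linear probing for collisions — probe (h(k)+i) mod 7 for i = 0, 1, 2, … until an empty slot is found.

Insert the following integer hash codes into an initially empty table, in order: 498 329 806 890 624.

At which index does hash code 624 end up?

3

Insert 498: h=0, slot 0 empty → index 0.
Insert 329: h=5, slot 5 empty → index 5.
Insert 806: h=0, slot 0 occupied → index 1.
Insert 890: h=0, slots 0,1 occupied → index 2.
Insert 624: h=0, slots 0,1,2 occupied → index 3.
Table: [498, 806, 890, 624, —, 329, —]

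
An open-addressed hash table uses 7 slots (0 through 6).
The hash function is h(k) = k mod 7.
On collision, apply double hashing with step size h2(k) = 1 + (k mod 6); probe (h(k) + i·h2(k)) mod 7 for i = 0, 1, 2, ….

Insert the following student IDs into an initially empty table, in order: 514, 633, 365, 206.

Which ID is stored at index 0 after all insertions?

633

514 hashes to 3; slot 3 is free → place at 3.
633 hashes to 3, h2=4; 3 taken → place at 0.
365 hashes to 1; slot 1 is free → place at 1.
206 hashes to 3, h2=3; 3 taken → place at 6.
Table: [633, 365, ., 514, ., ., 206]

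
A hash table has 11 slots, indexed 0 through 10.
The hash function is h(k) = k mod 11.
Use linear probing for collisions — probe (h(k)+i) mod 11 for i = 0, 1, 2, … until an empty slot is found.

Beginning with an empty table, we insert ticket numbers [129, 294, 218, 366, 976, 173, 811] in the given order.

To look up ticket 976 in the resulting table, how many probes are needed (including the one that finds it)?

4

Insert 129: h=8, slot 8 empty -> index 8.
Insert 294: h=8, slot 8 occupied -> index 9.
Insert 218: h=9, slot 9 occupied -> index 10.
Insert 366: h=3, slot 3 empty -> index 3.
Insert 976: h=8, slots 8,9,10 occupied -> index 0.
Insert 173: h=8, slots 8,9,10,0 occupied -> index 1.
Insert 811: h=8, slots 8,9,10,0,1 occupied -> index 2.
Table: [976, 173, 811, 366, ∅, ∅, ∅, ∅, 129, 294, 218]
Lookup 976: h=8, probe 8,9,10,0 → found at 0.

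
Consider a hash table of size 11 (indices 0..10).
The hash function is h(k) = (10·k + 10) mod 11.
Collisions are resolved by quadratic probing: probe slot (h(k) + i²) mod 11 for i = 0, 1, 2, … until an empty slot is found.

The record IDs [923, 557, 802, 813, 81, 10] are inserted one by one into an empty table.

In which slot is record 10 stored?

9

Insert 923: h=0, slot 0 empty -> index 0.
Insert 557: h=3, slot 3 empty -> index 3.
Insert 802: h=0, slot 0 occupied -> index 1.
Insert 813: h=0, slots 0,1 occupied -> index 4.
Insert 81: h=6, slot 6 empty -> index 6.
Insert 10: h=0, slots 0,1,4 occupied -> index 9.
Table: [923, 802, -, 557, 813, -, 81, -, -, 10, -]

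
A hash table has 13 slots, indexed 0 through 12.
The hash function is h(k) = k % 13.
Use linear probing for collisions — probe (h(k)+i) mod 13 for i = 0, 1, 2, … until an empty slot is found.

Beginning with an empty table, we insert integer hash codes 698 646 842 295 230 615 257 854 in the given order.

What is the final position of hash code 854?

698: h=9 => slot 9
646: h=9, probe 9,10 => slot 10
842: h=10, probe 10,11 => slot 11
295: h=9, probe 9,10,11,12 => slot 12
230: h=9, probe 9,10,11,12,0 => slot 0
615: h=4 => slot 4
257: h=10, probe 10,11,12,0,1 => slot 1
854: h=9, probe 9,10,11,12,0,1,2 => slot 2
Table: [230, 257, 854, ∅, 615, ∅, ∅, ∅, ∅, 698, 646, 842, 295]

2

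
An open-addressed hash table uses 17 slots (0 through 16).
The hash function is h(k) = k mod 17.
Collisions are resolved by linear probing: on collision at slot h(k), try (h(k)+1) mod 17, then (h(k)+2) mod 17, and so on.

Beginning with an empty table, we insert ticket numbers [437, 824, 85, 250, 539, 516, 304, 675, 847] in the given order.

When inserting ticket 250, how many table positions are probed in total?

2

437: h=12 → slot 12
824: h=8 → slot 8
85: h=0 → slot 0
250: h=12, probe 12,13 → slot 13
539: h=12, probe 12,13,14 → slot 14
516: h=6 → slot 6
304: h=15 → slot 15
675: h=12, probe 12,13,14,15,16 → slot 16
847: h=14, probe 14,15,16,0,1 → slot 1
Table: [85, 847, -, -, -, -, 516, -, 824, -, -, -, 437, 250, 539, 304, 675]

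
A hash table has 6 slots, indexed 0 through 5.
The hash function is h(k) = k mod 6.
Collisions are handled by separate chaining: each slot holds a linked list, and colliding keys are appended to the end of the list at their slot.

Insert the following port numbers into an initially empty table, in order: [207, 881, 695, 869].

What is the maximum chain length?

3

Insert 207: h=3, bucket 3 empty → new chain.
Insert 881: h=5, bucket 5 empty → new chain.
Insert 695: h=5, bucket 5 nonempty → append to chain.
Insert 869: h=5, bucket 5 nonempty → append to chain.
Final buckets:
0: _
1: _
2: _
3: 207
4: _
5: 881 -> 695 -> 869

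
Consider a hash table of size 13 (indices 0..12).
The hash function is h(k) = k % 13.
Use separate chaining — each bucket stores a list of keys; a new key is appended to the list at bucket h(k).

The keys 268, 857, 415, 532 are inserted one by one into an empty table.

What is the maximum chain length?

3

268 → bucket 8
857 → bucket 12
415 → bucket 12 (collision)
532 → bucket 12 (collision)
Final buckets:
0: ∅
1: ∅
2: ∅
3: ∅
4: ∅
5: ∅
6: ∅
7: ∅
8: 268
9: ∅
10: ∅
11: ∅
12: 857 -> 415 -> 532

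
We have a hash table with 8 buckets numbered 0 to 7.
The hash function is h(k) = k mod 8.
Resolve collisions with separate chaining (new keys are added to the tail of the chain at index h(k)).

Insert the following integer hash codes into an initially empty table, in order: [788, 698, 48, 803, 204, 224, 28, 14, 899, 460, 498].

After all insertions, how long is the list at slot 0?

Insert 788: h=4, bucket 4 empty -> new chain.
Insert 698: h=2, bucket 2 empty -> new chain.
Insert 48: h=0, bucket 0 empty -> new chain.
Insert 803: h=3, bucket 3 empty -> new chain.
Insert 204: h=4, bucket 4 nonempty -> append to chain.
Insert 224: h=0, bucket 0 nonempty -> append to chain.
Insert 28: h=4, bucket 4 nonempty -> append to chain.
Insert 14: h=6, bucket 6 empty -> new chain.
Insert 899: h=3, bucket 3 nonempty -> append to chain.
Insert 460: h=4, bucket 4 nonempty -> append to chain.
Insert 498: h=2, bucket 2 nonempty -> append to chain.
Final buckets:
0: 48 -> 224
1: ∅
2: 698 -> 498
3: 803 -> 899
4: 788 -> 204 -> 28 -> 460
5: ∅
6: 14
7: ∅

2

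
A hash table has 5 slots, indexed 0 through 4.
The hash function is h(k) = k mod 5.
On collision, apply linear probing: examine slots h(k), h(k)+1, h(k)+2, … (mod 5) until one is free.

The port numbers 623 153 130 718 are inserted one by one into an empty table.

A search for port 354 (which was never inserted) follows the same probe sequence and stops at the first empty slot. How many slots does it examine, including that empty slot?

4

623: h=3 -> slot 3
153: h=3, probe 3,4 -> slot 4
130: h=0 -> slot 0
718: h=3, probe 3,4,0,1 -> slot 1
Table: [130, 718, ., 623, 153]
Lookup 354: h=4, probe 4,0,1,2 → slot 2 empty, not found.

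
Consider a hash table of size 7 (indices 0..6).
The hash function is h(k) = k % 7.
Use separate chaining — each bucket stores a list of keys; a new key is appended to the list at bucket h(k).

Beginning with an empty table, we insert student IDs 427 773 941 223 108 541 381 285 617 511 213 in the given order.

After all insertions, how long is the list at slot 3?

427 -> bucket 0
773 -> bucket 3
941 -> bucket 3 (collision)
223 -> bucket 6
108 -> bucket 3 (collision)
541 -> bucket 2
381 -> bucket 3 (collision)
285 -> bucket 5
617 -> bucket 1
511 -> bucket 0 (collision)
213 -> bucket 3 (collision)
Final buckets:
0: 427 -> 511
1: 617
2: 541
3: 773 -> 941 -> 108 -> 381 -> 213
4: .
5: 285
6: 223

5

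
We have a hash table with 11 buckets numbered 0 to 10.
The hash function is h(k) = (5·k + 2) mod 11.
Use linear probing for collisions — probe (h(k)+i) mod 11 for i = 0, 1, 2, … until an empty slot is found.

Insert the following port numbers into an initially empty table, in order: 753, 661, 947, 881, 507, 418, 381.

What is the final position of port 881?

9

Insert 753: h=5, slot 5 empty -> index 5.
Insert 661: h=7, slot 7 empty -> index 7.
Insert 947: h=7, slot 7 occupied -> index 8.
Insert 881: h=7, slots 7,8 occupied -> index 9.
Insert 507: h=7, slots 7,8,9 occupied -> index 10.
Insert 418: h=2, slot 2 empty -> index 2.
Insert 381: h=4, slot 4 empty -> index 4.
Table: [-, -, 418, -, 381, 753, -, 661, 947, 881, 507]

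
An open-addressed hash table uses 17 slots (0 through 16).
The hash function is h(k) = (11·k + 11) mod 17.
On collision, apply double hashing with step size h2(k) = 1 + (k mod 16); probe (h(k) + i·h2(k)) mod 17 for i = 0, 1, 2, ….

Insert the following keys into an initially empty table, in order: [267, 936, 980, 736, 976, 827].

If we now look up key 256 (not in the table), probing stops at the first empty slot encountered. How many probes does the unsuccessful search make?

2

Insert 267: h=7, slot 7 empty -> index 7.
Insert 936: h=5, slot 5 empty -> index 5.
Insert 980: h=13, slot 13 empty -> index 13.
Insert 736: h=15, slot 15 empty -> index 15.
Insert 976: h=3, slot 3 empty -> index 3.
Insert 827: h=13, h2=12, slot 13 occupied -> index 8.
Table: [-, -, -, 976, -, 936, -, 267, 827, -, -, -, -, 980, -, 736, -]
Lookup 256: h=5, h2=1, probe 5,6 → slot 6 empty, not found.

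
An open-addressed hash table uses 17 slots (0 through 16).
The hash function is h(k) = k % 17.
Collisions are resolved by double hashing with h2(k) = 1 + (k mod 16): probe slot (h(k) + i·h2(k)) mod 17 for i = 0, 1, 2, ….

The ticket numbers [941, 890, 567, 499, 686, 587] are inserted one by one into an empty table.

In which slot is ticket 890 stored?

0

941: h=6 => slot 6
890: h=6, h2=11, probe 6,0 => slot 0
567: h=6, h2=8, probe 6,14 => slot 14
499: h=6, h2=4, probe 6,10 => slot 10
686: h=6, h2=15, probe 6,4 => slot 4
587: h=9 => slot 9
Table: [890, -, -, -, 686, -, 941, -, -, 587, 499, -, -, -, 567, -, -]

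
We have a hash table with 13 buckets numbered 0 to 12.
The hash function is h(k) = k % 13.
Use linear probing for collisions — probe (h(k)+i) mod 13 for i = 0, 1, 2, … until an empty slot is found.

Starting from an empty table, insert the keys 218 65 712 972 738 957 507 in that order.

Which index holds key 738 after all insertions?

1

Insert 218: h=10, slot 10 empty → index 10.
Insert 65: h=0, slot 0 empty → index 0.
Insert 712: h=10, slot 10 occupied → index 11.
Insert 972: h=10, slots 10,11 occupied → index 12.
Insert 738: h=10, slots 10,11,12,0 occupied → index 1.
Insert 957: h=8, slot 8 empty → index 8.
Insert 507: h=0, slots 0,1 occupied → index 2.
Table: [65, 738, 507, _, _, _, _, _, 957, _, 218, 712, 972]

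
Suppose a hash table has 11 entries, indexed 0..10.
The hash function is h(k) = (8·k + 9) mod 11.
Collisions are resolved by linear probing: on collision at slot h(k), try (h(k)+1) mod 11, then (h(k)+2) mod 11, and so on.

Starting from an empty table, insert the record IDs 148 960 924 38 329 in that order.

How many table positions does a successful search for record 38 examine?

148 hashes to 5; slot 5 is free → place at 5.
960 hashes to 0; slot 0 is free → place at 0.
924 hashes to 9; slot 9 is free → place at 9.
38 hashes to 5; 5 taken → place at 6.
329 hashes to 1; slot 1 is free → place at 1.
Table: [960, 329, -, -, -, 148, 38, -, -, 924, -]
Lookup 38: h=5, probe 5,6 → found at 6.

2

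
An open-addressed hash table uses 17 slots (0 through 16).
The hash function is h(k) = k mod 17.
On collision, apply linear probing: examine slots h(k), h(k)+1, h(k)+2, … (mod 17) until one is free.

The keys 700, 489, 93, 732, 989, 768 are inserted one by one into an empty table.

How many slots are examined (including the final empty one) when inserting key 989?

2

700 hashes to 3; slot 3 is free -> place at 3.
489 hashes to 13; slot 13 is free -> place at 13.
93 hashes to 8; slot 8 is free -> place at 8.
732 hashes to 1; slot 1 is free -> place at 1.
989 hashes to 3; 3 taken -> place at 4.
768 hashes to 3; 3,4 taken -> place at 5.
Table: [_, 732, _, 700, 989, 768, _, _, 93, _, _, _, _, 489, _, _, _]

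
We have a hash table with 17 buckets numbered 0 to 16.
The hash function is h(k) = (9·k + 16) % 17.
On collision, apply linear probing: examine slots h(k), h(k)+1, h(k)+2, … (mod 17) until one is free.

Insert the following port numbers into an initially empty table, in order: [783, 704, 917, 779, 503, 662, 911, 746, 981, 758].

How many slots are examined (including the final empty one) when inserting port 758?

Insert 783: h=8, slot 8 empty -> index 8.
Insert 704: h=11, slot 11 empty -> index 11.
Insert 917: h=7, slot 7 empty -> index 7.
Insert 779: h=6, slot 6 empty -> index 6.
Insert 503: h=4, slot 4 empty -> index 4.
Insert 662: h=7, slots 7,8 occupied -> index 9.
Insert 911: h=4, slot 4 occupied -> index 5.
Insert 746: h=15, slot 15 empty -> index 15.
Insert 981: h=5, slots 5,6,7,8,9 occupied -> index 10.
Insert 758: h=4, slots 4,5,6,7,8,9,10,11 occupied -> index 12.
Table: [∅, ∅, ∅, ∅, 503, 911, 779, 917, 783, 662, 981, 704, 758, ∅, ∅, 746, ∅]

9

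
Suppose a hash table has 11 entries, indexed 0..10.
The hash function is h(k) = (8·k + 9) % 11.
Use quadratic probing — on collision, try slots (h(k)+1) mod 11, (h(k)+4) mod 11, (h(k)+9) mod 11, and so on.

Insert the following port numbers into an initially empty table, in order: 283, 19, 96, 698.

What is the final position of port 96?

Insert 283: h=7, slot 7 empty => index 7.
Insert 19: h=7, slot 7 occupied => index 8.
Insert 96: h=7, slots 7,8 occupied => index 0.
Insert 698: h=5, slot 5 empty => index 5.
Table: [96, ∅, ∅, ∅, ∅, 698, ∅, 283, 19, ∅, ∅]

0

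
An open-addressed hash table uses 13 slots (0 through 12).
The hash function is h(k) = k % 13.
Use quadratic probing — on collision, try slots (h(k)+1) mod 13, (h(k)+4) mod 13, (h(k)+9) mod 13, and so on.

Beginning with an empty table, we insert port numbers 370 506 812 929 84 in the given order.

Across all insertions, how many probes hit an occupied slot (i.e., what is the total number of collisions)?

6

370: h=6 → slot 6
506: h=12 → slot 12
812: h=6, probe 6,7 → slot 7
929: h=6, probe 6,7,10 → slot 10
84: h=6, probe 6,7,10,2 → slot 2
Table: [_, _, 84, _, _, _, 370, 812, _, _, 929, _, 506]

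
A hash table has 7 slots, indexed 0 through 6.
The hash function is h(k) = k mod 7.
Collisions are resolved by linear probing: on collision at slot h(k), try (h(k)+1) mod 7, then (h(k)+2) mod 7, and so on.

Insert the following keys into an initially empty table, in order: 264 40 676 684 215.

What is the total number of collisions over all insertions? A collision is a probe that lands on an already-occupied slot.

6

264 hashes to 5; slot 5 is free -> place at 5.
40 hashes to 5; 5 taken -> place at 6.
676 hashes to 4; slot 4 is free -> place at 4.
684 hashes to 5; 5,6 taken -> place at 0.
215 hashes to 5; 5,6,0 taken -> place at 1.
Table: [684, 215, _, _, 676, 264, 40]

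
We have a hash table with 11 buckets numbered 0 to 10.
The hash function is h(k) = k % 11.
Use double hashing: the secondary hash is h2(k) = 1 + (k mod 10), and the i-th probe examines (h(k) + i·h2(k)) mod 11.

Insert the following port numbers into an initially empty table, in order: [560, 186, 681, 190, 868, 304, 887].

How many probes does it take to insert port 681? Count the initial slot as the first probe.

560: h=10 => slot 10
186: h=10, h2=7, probe 10,6 => slot 6
681: h=10, h2=2, probe 10,1 => slot 1
190: h=3 => slot 3
868: h=10, h2=9, probe 10,8 => slot 8
304: h=7 => slot 7
887: h=7, h2=8, probe 7,4 => slot 4
Table: [_, 681, _, 190, 887, _, 186, 304, 868, _, 560]

2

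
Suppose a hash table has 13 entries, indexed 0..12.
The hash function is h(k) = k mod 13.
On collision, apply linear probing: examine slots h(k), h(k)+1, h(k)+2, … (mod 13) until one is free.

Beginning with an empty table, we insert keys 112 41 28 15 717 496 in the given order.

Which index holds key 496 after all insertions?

112: h=8 -> slot 8
41: h=2 -> slot 2
28: h=2, probe 2,3 -> slot 3
15: h=2, probe 2,3,4 -> slot 4
717: h=2, probe 2,3,4,5 -> slot 5
496: h=2, probe 2,3,4,5,6 -> slot 6
Table: [., ., 41, 28, 15, 717, 496, ., 112, ., ., ., .]

6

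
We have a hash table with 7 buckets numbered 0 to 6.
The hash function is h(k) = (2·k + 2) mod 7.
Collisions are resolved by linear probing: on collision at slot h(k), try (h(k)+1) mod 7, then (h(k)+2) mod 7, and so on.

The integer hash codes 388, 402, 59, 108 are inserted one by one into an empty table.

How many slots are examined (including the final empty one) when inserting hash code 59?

3

388 hashes to 1; slot 1 is free => place at 1.
402 hashes to 1; 1 taken => place at 2.
59 hashes to 1; 1,2 taken => place at 3.
108 hashes to 1; 1,2,3 taken => place at 4.
Table: [_, 388, 402, 59, 108, _, _]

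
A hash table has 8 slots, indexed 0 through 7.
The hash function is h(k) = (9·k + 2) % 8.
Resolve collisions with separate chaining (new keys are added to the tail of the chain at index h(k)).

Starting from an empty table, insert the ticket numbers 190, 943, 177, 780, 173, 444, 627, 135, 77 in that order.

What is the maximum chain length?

Insert 190: h=0, bucket 0 empty -> new chain.
Insert 943: h=1, bucket 1 empty -> new chain.
Insert 177: h=3, bucket 3 empty -> new chain.
Insert 780: h=6, bucket 6 empty -> new chain.
Insert 173: h=7, bucket 7 empty -> new chain.
Insert 444: h=6, bucket 6 nonempty -> append to chain.
Insert 627: h=5, bucket 5 empty -> new chain.
Insert 135: h=1, bucket 1 nonempty -> append to chain.
Insert 77: h=7, bucket 7 nonempty -> append to chain.
Final buckets:
0: 190
1: 943 -> 135
2: _
3: 177
4: _
5: 627
6: 780 -> 444
7: 173 -> 77

2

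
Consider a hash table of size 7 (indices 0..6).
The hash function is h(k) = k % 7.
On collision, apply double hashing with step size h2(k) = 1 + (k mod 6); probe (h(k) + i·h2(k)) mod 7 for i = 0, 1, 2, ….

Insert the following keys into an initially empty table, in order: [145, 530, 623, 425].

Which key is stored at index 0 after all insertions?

623

Insert 145: h=5, slot 5 empty => index 5.
Insert 530: h=5, h2=3, slot 5 occupied => index 1.
Insert 623: h=0, slot 0 empty => index 0.
Insert 425: h=5, h2=6, slot 5 occupied => index 4.
Table: [623, 530, ∅, ∅, 425, 145, ∅]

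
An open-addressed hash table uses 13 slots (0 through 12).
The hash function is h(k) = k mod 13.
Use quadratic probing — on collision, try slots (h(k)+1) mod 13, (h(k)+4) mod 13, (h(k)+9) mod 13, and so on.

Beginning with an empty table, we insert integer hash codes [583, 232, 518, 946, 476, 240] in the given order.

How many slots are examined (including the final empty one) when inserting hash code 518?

Insert 583: h=11, slot 11 empty => index 11.
Insert 232: h=11, slot 11 occupied => index 12.
Insert 518: h=11, slots 11,12 occupied => index 2.
Insert 946: h=10, slot 10 empty => index 10.
Insert 476: h=8, slot 8 empty => index 8.
Insert 240: h=6, slot 6 empty => index 6.
Table: [—, —, 518, —, —, —, 240, —, 476, —, 946, 583, 232]

3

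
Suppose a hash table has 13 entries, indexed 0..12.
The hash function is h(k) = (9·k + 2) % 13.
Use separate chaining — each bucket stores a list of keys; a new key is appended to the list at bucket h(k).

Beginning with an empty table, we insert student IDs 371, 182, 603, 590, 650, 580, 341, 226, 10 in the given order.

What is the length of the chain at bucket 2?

2

Insert 371: h=0, bucket 0 empty → new chain.
Insert 182: h=2, bucket 2 empty → new chain.
Insert 603: h=8, bucket 8 empty → new chain.
Insert 590: h=8, bucket 8 nonempty → append to chain.
Insert 650: h=2, bucket 2 nonempty → append to chain.
Insert 580: h=9, bucket 9 empty → new chain.
Insert 341: h=3, bucket 3 empty → new chain.
Insert 226: h=8, bucket 8 nonempty → append to chain.
Insert 10: h=1, bucket 1 empty → new chain.
Final buckets:
0: 371
1: 10
2: 182 -> 650
3: 341
4: _
5: _
6: _
7: _
8: 603 -> 590 -> 226
9: 580
10: _
11: _
12: _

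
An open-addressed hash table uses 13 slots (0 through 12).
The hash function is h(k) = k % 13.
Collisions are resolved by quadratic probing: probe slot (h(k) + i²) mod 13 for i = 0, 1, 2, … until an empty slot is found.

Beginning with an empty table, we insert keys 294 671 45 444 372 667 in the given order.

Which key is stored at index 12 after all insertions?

372

294 hashes to 8; slot 8 is free -> place at 8.
671 hashes to 8; 8 taken -> place at 9.
45 hashes to 6; slot 6 is free -> place at 6.
444 hashes to 2; slot 2 is free -> place at 2.
372 hashes to 8; 8,9 taken -> place at 12.
667 hashes to 4; slot 4 is free -> place at 4.
Table: [-, -, 444, -, 667, -, 45, -, 294, 671, -, -, 372]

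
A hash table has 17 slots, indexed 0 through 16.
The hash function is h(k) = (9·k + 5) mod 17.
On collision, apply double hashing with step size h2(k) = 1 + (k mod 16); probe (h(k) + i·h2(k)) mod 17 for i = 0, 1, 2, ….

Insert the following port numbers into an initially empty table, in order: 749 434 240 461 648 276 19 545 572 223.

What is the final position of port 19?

10

749 hashes to 14; slot 14 is free -> place at 14.
434 hashes to 1; slot 1 is free -> place at 1.
240 hashes to 6; slot 6 is free -> place at 6.
461 hashes to 6, h2=14; 6 taken -> place at 3.
648 hashes to 6, h2=9; 6 taken -> place at 15.
276 hashes to 7; slot 7 is free -> place at 7.
19 hashes to 6, h2=4; 6 taken -> place at 10.
545 hashes to 14, h2=2; 14 taken -> place at 16.
572 hashes to 2; slot 2 is free -> place at 2.
223 hashes to 6, h2=16; 6 taken -> place at 5.
Table: [∅, 434, 572, 461, ∅, 223, 240, 276, ∅, ∅, 19, ∅, ∅, ∅, 749, 648, 545]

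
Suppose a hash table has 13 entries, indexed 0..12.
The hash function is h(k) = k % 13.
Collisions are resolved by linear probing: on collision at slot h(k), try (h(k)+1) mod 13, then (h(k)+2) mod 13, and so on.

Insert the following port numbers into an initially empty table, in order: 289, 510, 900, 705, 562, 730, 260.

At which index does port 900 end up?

5

289 hashes to 3; slot 3 is free → place at 3.
510 hashes to 3; 3 taken → place at 4.
900 hashes to 3; 3,4 taken → place at 5.
705 hashes to 3; 3,4,5 taken → place at 6.
562 hashes to 3; 3,4,5,6 taken → place at 7.
730 hashes to 2; slot 2 is free → place at 2.
260 hashes to 0; slot 0 is free → place at 0.
Table: [260, ., 730, 289, 510, 900, 705, 562, ., ., ., ., .]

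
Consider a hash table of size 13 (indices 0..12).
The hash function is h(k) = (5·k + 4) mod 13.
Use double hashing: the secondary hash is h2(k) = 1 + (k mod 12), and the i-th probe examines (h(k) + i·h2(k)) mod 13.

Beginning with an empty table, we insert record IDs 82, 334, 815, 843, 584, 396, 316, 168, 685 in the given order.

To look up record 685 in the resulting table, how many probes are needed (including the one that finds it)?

82: h=11 → slot 11
334: h=10 → slot 10
815: h=10, h2=12, probe 10,9 → slot 9
843: h=7 → slot 7
584: h=12 → slot 12
396: h=8 → slot 8
316: h=11, h2=5, probe 11,3 → slot 3
168: h=12, h2=1, probe 12,0 → slot 0
685: h=10, h2=2, probe 10,12,1 → slot 1
Table: [168, 685, -, 316, -, -, -, 843, 396, 815, 334, 82, 584]
Lookup 685: h=10, h2=2, probe 10,12,1 → found at 1.

3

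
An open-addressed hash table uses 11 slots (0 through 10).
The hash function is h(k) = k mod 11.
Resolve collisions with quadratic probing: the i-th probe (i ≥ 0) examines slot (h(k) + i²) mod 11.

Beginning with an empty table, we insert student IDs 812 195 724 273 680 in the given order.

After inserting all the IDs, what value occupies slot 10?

812 hashes to 9; slot 9 is free => place at 9.
195 hashes to 8; slot 8 is free => place at 8.
724 hashes to 9; 9 taken => place at 10.
273 hashes to 9; 9,10 taken => place at 2.
680 hashes to 9; 9,10,2 taken => place at 7.
Table: [., ., 273, ., ., ., ., 680, 195, 812, 724]

724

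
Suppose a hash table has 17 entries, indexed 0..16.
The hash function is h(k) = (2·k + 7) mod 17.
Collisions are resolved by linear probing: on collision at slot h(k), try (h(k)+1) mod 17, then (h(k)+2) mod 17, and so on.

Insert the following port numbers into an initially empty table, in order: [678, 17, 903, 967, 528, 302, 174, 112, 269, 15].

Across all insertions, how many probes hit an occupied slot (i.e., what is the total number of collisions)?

3

678: h=3 → slot 3
17: h=7 → slot 7
903: h=11 → slot 11
967: h=3, probe 3,4 → slot 4
528: h=9 → slot 9
302: h=16 → slot 16
174: h=15 → slot 15
112: h=10 → slot 10
269: h=1 → slot 1
15: h=3, probe 3,4,5 → slot 5
Table: [∅, 269, ∅, 678, 967, 15, ∅, 17, ∅, 528, 112, 903, ∅, ∅, ∅, 174, 302]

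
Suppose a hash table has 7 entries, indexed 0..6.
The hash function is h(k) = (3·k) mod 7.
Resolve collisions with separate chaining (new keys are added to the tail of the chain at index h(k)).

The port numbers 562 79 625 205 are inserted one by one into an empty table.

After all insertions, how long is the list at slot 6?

Insert 562: h=6, bucket 6 empty → new chain.
Insert 79: h=6, bucket 6 nonempty → append to chain.
Insert 625: h=6, bucket 6 nonempty → append to chain.
Insert 205: h=6, bucket 6 nonempty → append to chain.
Final buckets:
0: _
1: _
2: _
3: _
4: _
5: _
6: 562 -> 79 -> 625 -> 205

4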